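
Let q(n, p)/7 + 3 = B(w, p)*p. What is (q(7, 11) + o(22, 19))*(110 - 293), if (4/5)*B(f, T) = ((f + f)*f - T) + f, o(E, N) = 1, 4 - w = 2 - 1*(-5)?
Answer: -66795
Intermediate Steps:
w = -3 (w = 4 - (2 - 1*(-5)) = 4 - (2 + 5) = 4 - 1*7 = 4 - 7 = -3)
B(f, T) = -5*T/4 + 5*f²/2 + 5*f/4 (B(f, T) = 5*(((f + f)*f - T) + f)/4 = 5*(((2*f)*f - T) + f)/4 = 5*((2*f² - T) + f)/4 = 5*((-T + 2*f²) + f)/4 = 5*(f - T + 2*f²)/4 = -5*T/4 + 5*f²/2 + 5*f/4)
q(n, p) = -21 + 7*p*(75/4 - 5*p/4) (q(n, p) = -21 + 7*((-5*p/4 + (5/2)*(-3)² + (5/4)*(-3))*p) = -21 + 7*((-5*p/4 + (5/2)*9 - 15/4)*p) = -21 + 7*((-5*p/4 + 45/2 - 15/4)*p) = -21 + 7*((75/4 - 5*p/4)*p) = -21 + 7*(p*(75/4 - 5*p/4)) = -21 + 7*p*(75/4 - 5*p/4))
(q(7, 11) + o(22, 19))*(110 - 293) = ((-21 - 35/4*11*(-15 + 11)) + 1)*(110 - 293) = ((-21 - 35/4*11*(-4)) + 1)*(-183) = ((-21 + 385) + 1)*(-183) = (364 + 1)*(-183) = 365*(-183) = -66795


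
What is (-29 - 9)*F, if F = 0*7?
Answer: 0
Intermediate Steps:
F = 0
(-29 - 9)*F = (-29 - 9)*0 = -38*0 = 0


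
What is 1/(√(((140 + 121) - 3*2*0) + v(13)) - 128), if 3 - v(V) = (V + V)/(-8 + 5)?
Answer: -192/24167 - √2454/48334 ≈ -0.0089696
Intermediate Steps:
v(V) = 3 + 2*V/3 (v(V) = 3 - (V + V)/(-8 + 5) = 3 - 2*V/(-3) = 3 - 2*V*(-1)/3 = 3 - (-2)*V/3 = 3 + 2*V/3)
1/(√(((140 + 121) - 3*2*0) + v(13)) - 128) = 1/(√(((140 + 121) - 3*2*0) + (3 + (⅔)*13)) - 128) = 1/(√((261 - 6*0) + (3 + 26/3)) - 128) = 1/(√((261 + 0) + 35/3) - 128) = 1/(√(261 + 35/3) - 128) = 1/(√(818/3) - 128) = 1/(√2454/3 - 128) = 1/(-128 + √2454/3)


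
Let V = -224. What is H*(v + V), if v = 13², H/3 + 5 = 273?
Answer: -44220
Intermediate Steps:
H = 804 (H = -15 + 3*273 = -15 + 819 = 804)
v = 169
H*(v + V) = 804*(169 - 224) = 804*(-55) = -44220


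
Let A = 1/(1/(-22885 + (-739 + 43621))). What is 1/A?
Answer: 1/19997 ≈ 5.0007e-5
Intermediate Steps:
A = 19997 (A = 1/(1/(-22885 + 42882)) = 1/(1/19997) = 19997)
1/A = 1/19997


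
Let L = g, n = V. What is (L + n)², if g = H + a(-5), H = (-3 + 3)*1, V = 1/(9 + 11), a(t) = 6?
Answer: 14641/400 ≈ 36.602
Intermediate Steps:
V = 1/20 ≈ 0.050000
n = 1/20 ≈ 0.050000
H = 0 (H = 0*1 = 0)
g = 6 (g = 0 + 6 = 6)
L = 6
(L + n)² = (6 + 1/20)² = (121/20)² = 14641/400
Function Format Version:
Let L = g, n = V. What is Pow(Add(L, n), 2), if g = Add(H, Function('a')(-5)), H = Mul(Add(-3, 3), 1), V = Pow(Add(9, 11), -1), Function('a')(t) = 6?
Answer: Rational(14641, 400) ≈ 36.602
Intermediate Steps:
V = Rational(1, 20) (V = Pow(20, -1) = Rational(1, 20) ≈ 0.050000)
n = Rational(1, 20) ≈ 0.050000
H = 0 (H = Mul(0, 1) = 0)
g = 6 (g = Add(0, 6) = 6)
L = 6
Pow(Add(L, n), 2) = Pow(Add(6, Rational(1, 20)), 2) = Pow(Rational(121, 20), 2) = Rational(14641, 400)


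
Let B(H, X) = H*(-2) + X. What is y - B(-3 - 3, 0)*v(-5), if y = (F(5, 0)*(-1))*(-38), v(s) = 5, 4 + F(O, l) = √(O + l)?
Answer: -212 + 38*√5 ≈ -127.03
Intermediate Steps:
F(O, l) = -4 + √(O + l)
B(H, X) = X - 2*H (B(H, X) = -2*H + X = X - 2*H)
y = -152 + 38*√5 (y = ((-4 + √(5 + 0))*(-1))*(-38) = ((-4 + √5)*(-1))*(-38) = (4 - √5)*(-38) = -152 + 38*√5 ≈ -67.029)
y - B(-3 - 3, 0)*v(-5) = (-152 + 38*√5) - (0 - 2*(-3 - 3))*5 = (-152 + 38*√5) - (0 - 2*(-6))*5 = (-152 + 38*√5) - (0 + 12)*5 = (-152 + 38*√5) - 12*5 = (-152 + 38*√5) - 1*60 = (-152 + 38*√5) - 60 = -212 + 38*√5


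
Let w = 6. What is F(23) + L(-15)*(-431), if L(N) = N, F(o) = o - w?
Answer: 6482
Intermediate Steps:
F(o) = -6 + o (F(o) = o - 1*6 = o - 6 = -6 + o)
F(23) + L(-15)*(-431) = (-6 + 23) - 15*(-431) = 17 + 6465 = 6482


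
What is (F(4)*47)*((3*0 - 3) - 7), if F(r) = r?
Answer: -1880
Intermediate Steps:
(F(4)*47)*((3*0 - 3) - 7) = (4*47)*((3*0 - 3) - 7) = 188*((0 - 3) - 7) = 188*(-3 - 7) = 188*(-10) = -1880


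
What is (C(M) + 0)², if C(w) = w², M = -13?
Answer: 28561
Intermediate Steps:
(C(M) + 0)² = ((-13)² + 0)² = (169 + 0)² = 169² = 28561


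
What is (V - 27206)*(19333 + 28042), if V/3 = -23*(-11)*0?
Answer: -1288884250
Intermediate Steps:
V = 0 (V = 3*(-23*(-11)*0) = 3*(253*0) = 3*0 = 0)
(V - 27206)*(19333 + 28042) = (0 - 27206)*(19333 + 28042) = -27206*47375 = -1288884250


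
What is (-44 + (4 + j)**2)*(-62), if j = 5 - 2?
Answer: -310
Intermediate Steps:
j = 3
(-44 + (4 + j)**2)*(-62) = (-44 + (4 + 3)**2)*(-62) = (-44 + 7**2)*(-62) = (-44 + 49)*(-62) = 5*(-62) = -310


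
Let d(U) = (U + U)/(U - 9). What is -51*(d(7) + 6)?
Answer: 51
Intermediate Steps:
d(U) = 2*U/(-9 + U) (d(U) = (2*U)/(-9 + U) = 2*U/(-9 + U))
-51*(d(7) + 6) = -51*(2*7/(-9 + 7) + 6) = -51*(2*7/(-2) + 6) = -51*(2*7*(-1/2) + 6) = -51*(-7 + 6) = -51*(-1) = 51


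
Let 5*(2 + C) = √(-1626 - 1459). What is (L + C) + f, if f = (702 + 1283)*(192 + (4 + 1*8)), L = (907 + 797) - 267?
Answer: 406375 + I*√3085/5 ≈ 4.0638e+5 + 11.109*I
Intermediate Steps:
L = 1437 (L = 1704 - 267 = 1437)
C = -2 + I*√3085/5 (C = -2 + √(-1626 - 1459)/5 = -2 + √(-3085)/5 = -2 + (I*√3085)/5 = -2 + I*√3085/5 ≈ -2.0 + 11.109*I)
f = 404940 (f = 1985*(192 + (4 + 8)) = 1985*(192 + 12) = 1985*204 = 404940)
(L + C) + f = (1437 + (-2 + I*√3085/5)) + 404940 = (1435 + I*√3085/5) + 404940 = 406375 + I*√3085/5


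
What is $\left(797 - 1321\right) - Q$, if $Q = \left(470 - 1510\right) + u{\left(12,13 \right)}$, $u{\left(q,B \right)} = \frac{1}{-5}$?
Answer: $\frac{2581}{5} \approx 516.2$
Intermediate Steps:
$u{\left(q,B \right)} = - \frac{1}{5}$
$Q = - \frac{5201}{5}$ ($Q = \left(470 - 1510\right) - \frac{1}{5} = -1040 - \frac{1}{5} = - \frac{5201}{5} \approx -1040.2$)
$\left(797 - 1321\right) - Q = \left(797 - 1321\right) - - \frac{5201}{5} = -524 + \frac{5201}{5} = \frac{2581}{5}$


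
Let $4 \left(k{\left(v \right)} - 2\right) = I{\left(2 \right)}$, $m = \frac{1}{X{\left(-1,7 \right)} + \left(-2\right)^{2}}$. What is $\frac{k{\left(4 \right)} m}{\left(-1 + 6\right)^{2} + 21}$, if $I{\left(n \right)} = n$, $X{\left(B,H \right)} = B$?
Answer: $\frac{5}{276} \approx 0.018116$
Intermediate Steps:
$m = \frac{1}{3}$ ($m = \frac{1}{-1 + \left(-2\right)^{2}} = \frac{1}{-1 + 4} = \frac{1}{3} \approx 0.33333$)
$k{\left(v \right)} = \frac{5}{2}$ ($k{\left(v \right)} = 2 + \frac{1}{4} \cdot 2 = 2 + \frac{1}{2} = \frac{5}{2}$)
$\frac{k{\left(4 \right)} m}{\left(-1 + 6\right)^{2} + 21} = \frac{\frac{5}{2} \cdot \frac{1}{3}}{\left(-1 + 6\right)^{2} + 21} = \frac{5}{6 \left(5^{2} + 21\right)} = \frac{5}{6 \left(25 + 21\right)} = \frac{5}{6 \cdot 46} = \frac{5}{6} \cdot \frac{1}{46} = \frac{5}{276}$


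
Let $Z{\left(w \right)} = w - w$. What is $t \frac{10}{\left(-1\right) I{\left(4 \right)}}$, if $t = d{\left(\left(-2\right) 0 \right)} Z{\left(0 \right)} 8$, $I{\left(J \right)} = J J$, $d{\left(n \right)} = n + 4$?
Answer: $0$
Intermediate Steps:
$d{\left(n \right)} = 4 + n$
$Z{\left(w \right)} = 0$
$I{\left(J \right)} = J^{2}$
$t = 0$ ($t = \left(4 - 0\right) 0 \cdot 8 = \left(4 + 0\right) 0 \cdot 8 = 4 \cdot 0 \cdot 8 = 0 \cdot 8 = 0$)
$t \frac{10}{\left(-1\right) I{\left(4 \right)}} = 0 \frac{10}{\left(-1\right) 4^{2}} = 0 \frac{10}{\left(-1\right) 16} = 0 \frac{10}{-16} = 0 \cdot 10 \left(- \frac{1}{16}\right) = 0 \left(- \frac{5}{8}\right) = 0$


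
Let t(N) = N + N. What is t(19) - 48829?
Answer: -48791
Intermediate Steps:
t(N) = 2*N
t(19) - 48829 = 2*19 - 48829 = 38 - 48829 = -48791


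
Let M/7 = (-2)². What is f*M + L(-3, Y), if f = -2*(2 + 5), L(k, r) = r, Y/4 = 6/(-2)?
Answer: -404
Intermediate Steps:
Y = -12 (Y = 4*(6/(-2)) = 4*(6*(-½)) = 4*(-3) = -12)
M = 28 (M = 7*(-2)² = 7*4 = 28)
f = -14 (f = -2*7 = -14)
f*M + L(-3, Y) = -14*28 - 12 = -392 - 12 = -404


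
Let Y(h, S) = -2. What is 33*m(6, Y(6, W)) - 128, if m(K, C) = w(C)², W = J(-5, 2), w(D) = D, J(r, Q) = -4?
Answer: 4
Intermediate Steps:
W = -4
m(K, C) = C²
33*m(6, Y(6, W)) - 128 = 33*(-2)² - 128 = 33*4 - 128 = 132 - 128 = 4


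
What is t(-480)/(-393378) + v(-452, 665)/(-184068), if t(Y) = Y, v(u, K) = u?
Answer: 11089979/3017012571 ≈ 0.0036758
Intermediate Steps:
t(-480)/(-393378) + v(-452, 665)/(-184068) = -480/(-393378) - 452/(-184068) = -480*(-1/393378) - 452*(-1/184068) = 80/65563 + 113/46017 = 11089979/3017012571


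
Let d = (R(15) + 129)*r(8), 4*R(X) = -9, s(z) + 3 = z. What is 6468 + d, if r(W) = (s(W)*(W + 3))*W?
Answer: 62238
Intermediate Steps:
s(z) = -3 + z
R(X) = -9/4 (R(X) = (¼)*(-9) = -9/4)
r(W) = W*(-3 + W)*(3 + W) (r(W) = ((-3 + W)*(W + 3))*W = ((-3 + W)*(3 + W))*W = W*(-3 + W)*(3 + W))
d = 55770 (d = (-9/4 + 129)*(8*(-9 + 8²)) = 507*(8*(-9 + 64))/4 = 507*(8*55)/4 = (507/4)*440 = 55770)
6468 + d = 6468 + 55770 = 62238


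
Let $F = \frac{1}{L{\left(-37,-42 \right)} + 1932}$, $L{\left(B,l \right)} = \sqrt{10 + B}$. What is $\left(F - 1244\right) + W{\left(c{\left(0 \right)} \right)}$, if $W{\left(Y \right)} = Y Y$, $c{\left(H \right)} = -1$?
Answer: $-1243 + \frac{1}{1932 + 3 i \sqrt{3}} \approx -1243.0 - 1.3921 \cdot 10^{-6} i$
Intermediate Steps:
$W{\left(Y \right)} = Y^{2}$
$F = \frac{1}{1932 + 3 i \sqrt{3}}$ ($F = \frac{1}{\sqrt{10 - 37} + 1932} = \frac{1}{\sqrt{-27} + 1932} = \frac{1}{3 i \sqrt{3} + 1932} = \frac{1}{1932 + 3 i \sqrt{3}} \approx 0.00051759 - 1.392 \cdot 10^{-6} i$)
$\left(F - 1244\right) + W{\left(c{\left(0 \right)} \right)} = \left(\left(\frac{644}{1244217} - \frac{i \sqrt{3}}{1244217}\right) - 1244\right) + \left(-1\right)^{2} = \left(- \frac{1547805304}{1244217} - \frac{i \sqrt{3}}{1244217}\right) + 1 = - \frac{1546561087}{1244217} - \frac{i \sqrt{3}}{1244217}$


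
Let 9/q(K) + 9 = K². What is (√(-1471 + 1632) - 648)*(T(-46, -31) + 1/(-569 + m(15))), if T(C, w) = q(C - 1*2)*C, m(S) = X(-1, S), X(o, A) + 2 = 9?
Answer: 2819556/23885 - 26107*√161/143310 ≈ 115.74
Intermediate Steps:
X(o, A) = 7 (X(o, A) = -2 + 9 = 7)
m(S) = 7
q(K) = 9/(-9 + K²)
T(C, w) = 9*C/(-9 + (-2 + C)²) (T(C, w) = (9/(-9 + (C - 1*2)²))*C = (9/(-9 + (C - 2)²))*C = (9/(-9 + (-2 + C)²))*C = 9*C/(-9 + (-2 + C)²))
(√(-1471 + 1632) - 648)*(T(-46, -31) + 1/(-569 + m(15))) = (√(-1471 + 1632) - 648)*(9*(-46)/(-9 + (-2 - 46)²) + 1/(-569 + 7)) = (√161 - 648)*(9*(-46)/(-9 + (-48)²) + 1/(-562)) = (-648 + √161)*(9*(-46)/(-9 + 2304) - 1/562) = (-648 + √161)*(9*(-46)/2295 - 1/562) = (-648 + √161)*(9*(-46)*(1/2295) - 1/562) = (-648 + √161)*(-46/255 - 1/562) = (-648 + √161)*(-26107/143310) = 2819556/23885 - 26107*√161/143310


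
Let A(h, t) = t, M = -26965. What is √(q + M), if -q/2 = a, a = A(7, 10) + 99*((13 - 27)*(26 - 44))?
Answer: 7*I*√1569 ≈ 277.27*I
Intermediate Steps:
a = 24958 (a = 10 + 99*((13 - 27)*(26 - 44)) = 10 + 99*(-14*(-18)) = 10 + 99*252 = 10 + 24948 = 24958)
q = -49916 (q = -2*24958 = -49916)
√(q + M) = √(-49916 - 26965) = √(-76881) = 7*I*√1569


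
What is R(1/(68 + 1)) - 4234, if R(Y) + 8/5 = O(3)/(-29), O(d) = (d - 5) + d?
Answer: -614167/145 ≈ -4235.6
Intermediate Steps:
O(d) = -5 + 2*d (O(d) = (-5 + d) + d = -5 + 2*d)
R(Y) = -237/145 (R(Y) = -8/5 + (-5 + 2*3)/(-29) = -8/5 + (-5 + 6)*(-1/29) = -8/5 + 1*(-1/29) = -8/5 - 1/29 = -237/145)
R(1/(68 + 1)) - 4234 = -237/145 - 4234 = -614167/145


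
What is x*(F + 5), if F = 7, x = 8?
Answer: 96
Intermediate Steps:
x*(F + 5) = 8*(7 + 5) = 8*12 = 96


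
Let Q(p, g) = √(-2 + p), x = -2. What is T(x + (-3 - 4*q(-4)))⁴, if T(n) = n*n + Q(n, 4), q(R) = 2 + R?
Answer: 10000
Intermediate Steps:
T(n) = n² + √(-2 + n) (T(n) = n*n + √(-2 + n) = n² + √(-2 + n))
T(x + (-3 - 4*q(-4)))⁴ = ((-2 + (-3 - 4*(2 - 4)))² + √(-2 + (-2 + (-3 - 4*(2 - 4)))))⁴ = ((-2 + (-3 - 4*(-2)))² + √(-2 + (-2 + (-3 - 4*(-2)))))⁴ = ((-2 + (-3 + 8))² + √(-2 + (-2 + (-3 + 8))))⁴ = ((-2 + 5)² + √(-2 + (-2 + 5)))⁴ = (3² + √(-2 + 3))⁴ = (9 + √1)⁴ = (9 + 1)⁴ = 10⁴ = 10000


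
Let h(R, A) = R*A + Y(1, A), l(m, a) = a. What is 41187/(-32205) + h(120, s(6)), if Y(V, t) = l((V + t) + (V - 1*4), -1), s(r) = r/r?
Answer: 1263736/10735 ≈ 117.72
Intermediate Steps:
s(r) = 1
Y(V, t) = -1
h(R, A) = -1 + A*R (h(R, A) = R*A - 1 = A*R - 1 = -1 + A*R)
41187/(-32205) + h(120, s(6)) = 41187/(-32205) + (-1 + 1*120) = 41187*(-1/32205) + (-1 + 120) = -13729/10735 + 119 = 1263736/10735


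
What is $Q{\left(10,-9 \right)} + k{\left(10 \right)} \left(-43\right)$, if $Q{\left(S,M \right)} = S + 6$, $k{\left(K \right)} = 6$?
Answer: $-242$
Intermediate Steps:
$Q{\left(S,M \right)} = 6 + S$
$Q{\left(10,-9 \right)} + k{\left(10 \right)} \left(-43\right) = \left(6 + 10\right) + 6 \left(-43\right) = 16 - 258 = -242$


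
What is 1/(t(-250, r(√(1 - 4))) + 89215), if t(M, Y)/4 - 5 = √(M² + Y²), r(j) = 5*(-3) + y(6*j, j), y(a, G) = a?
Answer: 1/(89235 + 4*√(62500 + (15 - 6*I*√3)²)) ≈ 1.1082e-5 + 3.1e-10*I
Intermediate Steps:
r(j) = -15 + 6*j (r(j) = 5*(-3) + 6*j = -15 + 6*j)
t(M, Y) = 20 + 4*√(M² + Y²)
1/(t(-250, r(√(1 - 4))) + 89215) = 1/((20 + 4*√((-250)² + (-15 + 6*√(1 - 4))²)) + 89215) = 1/((20 + 4*√(62500 + (-15 + 6*√(-3))²)) + 89215) = 1/((20 + 4*√(62500 + (-15 + 6*(I*√3))²)) + 89215) = 1/((20 + 4*√(62500 + (-15 + 6*I*√3)²)) + 89215) = 1/(89235 + 4*√(62500 + (-15 + 6*I*√3)²))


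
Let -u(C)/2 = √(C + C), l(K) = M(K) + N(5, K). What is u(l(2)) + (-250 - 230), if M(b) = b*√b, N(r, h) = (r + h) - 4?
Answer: -480 - 2*√(6 + 4*√2) ≈ -486.83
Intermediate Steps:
N(r, h) = -4 + h + r (N(r, h) = (h + r) - 4 = -4 + h + r)
M(b) = b^(3/2)
l(K) = 1 + K + K^(3/2) (l(K) = K^(3/2) + (-4 + K + 5) = K^(3/2) + (1 + K) = 1 + K + K^(3/2))
u(C) = -2*√2*√C (u(C) = -2*√(C + C) = -2*√2*√C)
u(l(2)) + (-250 - 230) = -2*√2*√(1 + 2 + 2^(3/2)) + (-250 - 230) = -2*√2*√(1 + 2 + 2*√2) - 480 = -2*√2*√(3 + 2*√2) - 480 = -480 - 2*√2*√(3 + 2*√2)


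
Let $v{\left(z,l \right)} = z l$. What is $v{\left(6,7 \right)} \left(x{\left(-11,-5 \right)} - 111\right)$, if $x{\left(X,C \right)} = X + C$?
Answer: $-5334$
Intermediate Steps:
$x{\left(X,C \right)} = C + X$
$v{\left(z,l \right)} = l z$
$v{\left(6,7 \right)} \left(x{\left(-11,-5 \right)} - 111\right) = 7 \cdot 6 \left(\left(-5 - 11\right) - 111\right) = 42 \left(-16 - 111\right) = 42 \left(-127\right) = -5334$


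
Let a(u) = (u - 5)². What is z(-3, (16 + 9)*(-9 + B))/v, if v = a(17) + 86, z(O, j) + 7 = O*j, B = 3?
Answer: 443/230 ≈ 1.9261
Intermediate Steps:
z(O, j) = -7 + O*j
a(u) = (-5 + u)²
v = 230 (v = (-5 + 17)² + 86 = 12² + 86 = 144 + 86 = 230)
z(-3, (16 + 9)*(-9 + B))/v = (-7 - 3*(16 + 9)*(-9 + 3))/230 = (-7 - 75*(-6))*(1/230) = (-7 - 3*(-150))*(1/230) = (-7 + 450)*(1/230) = 443*(1/230) = 443/230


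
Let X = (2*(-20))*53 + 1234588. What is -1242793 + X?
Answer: -10325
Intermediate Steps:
X = 1232468 (X = -40*53 + 1234588 = -2120 + 1234588 = 1232468)
-1242793 + X = -1242793 + 1232468 = -10325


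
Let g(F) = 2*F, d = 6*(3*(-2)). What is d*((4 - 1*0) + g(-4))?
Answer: 144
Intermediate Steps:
d = -36 (d = 6*(-6) = -36)
d*((4 - 1*0) + g(-4)) = -36*((4 - 1*0) + 2*(-4)) = -36*((4 + 0) - 8) = -36*(4 - 8) = -36*(-4) = 144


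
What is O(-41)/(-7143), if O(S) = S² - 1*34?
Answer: -549/2381 ≈ -0.23058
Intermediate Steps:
O(S) = -34 + S² (O(S) = S² - 34 = -34 + S²)
O(-41)/(-7143) = (-34 + (-41)²)/(-7143) = (-34 + 1681)*(-1/7143) = 1647*(-1/7143) = -549/2381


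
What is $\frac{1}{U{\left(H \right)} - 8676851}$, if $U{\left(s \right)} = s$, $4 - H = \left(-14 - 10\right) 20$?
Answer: $- \frac{1}{8676367} \approx -1.1526 \cdot 10^{-7}$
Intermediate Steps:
$H = 484$ ($H = 4 - \left(-14 - 10\right) 20 = 4 - \left(-24\right) 20 = 4 - -480 = 4 + 480 = 484$)
$\frac{1}{U{\left(H \right)} - 8676851} = \frac{1}{484 - 8676851} = \frac{1}{-8676367} = - \frac{1}{8676367}$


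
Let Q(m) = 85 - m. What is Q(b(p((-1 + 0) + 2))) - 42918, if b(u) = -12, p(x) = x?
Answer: -42821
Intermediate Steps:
Q(b(p((-1 + 0) + 2))) - 42918 = (85 - 1*(-12)) - 42918 = (85 + 12) - 42918 = 97 - 42918 = -42821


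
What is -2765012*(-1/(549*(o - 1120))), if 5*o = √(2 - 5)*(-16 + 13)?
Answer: -77420336000/17216654823 + 13825060*I*√3/5738884941 ≈ -4.4968 + 0.0041725*I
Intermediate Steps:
o = -3*I*√3/5 (o = (√(2 - 5)*(-16 + 13))/5 = (√(-3)*(-3))/5 = ((I*√3)*(-3))/5 = (-3*I*√3)/5 = -3*I*√3/5 ≈ -1.0392*I)
-2765012*(-1/(549*(o - 1120))) = -2765012*(-1/(549*(-3*I*√3/5 - 1120))) = -2765012*(-1/(549*(-1120 - 3*I*√3/5))) = -2765012/(614880 + 1647*I*√3/5)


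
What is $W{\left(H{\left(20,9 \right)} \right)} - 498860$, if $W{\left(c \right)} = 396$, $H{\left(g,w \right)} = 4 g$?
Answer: $-498464$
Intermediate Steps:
$W{\left(H{\left(20,9 \right)} \right)} - 498860 = 396 - 498860 = -498464$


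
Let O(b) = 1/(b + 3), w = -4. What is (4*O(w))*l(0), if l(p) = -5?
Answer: 20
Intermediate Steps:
O(b) = 1/(3 + b)
(4*O(w))*l(0) = (4/(3 - 4))*(-5) = (4/(-1))*(-5) = (4*(-1))*(-5) = -4*(-5) = 20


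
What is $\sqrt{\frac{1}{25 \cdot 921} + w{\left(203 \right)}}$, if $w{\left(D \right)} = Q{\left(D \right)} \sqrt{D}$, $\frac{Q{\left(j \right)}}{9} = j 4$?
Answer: $\frac{\sqrt{921 + 154973630700 \sqrt{203}}}{4605} \approx 322.68$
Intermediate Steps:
$Q{\left(j \right)} = 36 j$ ($Q{\left(j \right)} = 9 j 4 = 9 \cdot 4 j = 36 j$)
$w{\left(D \right)} = 36 D^{\frac{3}{2}}$ ($w{\left(D \right)} = 36 D \sqrt{D} = 36 D^{\frac{3}{2}}$)
$\sqrt{\frac{1}{25 \cdot 921} + w{\left(203 \right)}} = \sqrt{\frac{1}{25 \cdot 921} + 36 \cdot 203^{\frac{3}{2}}} = \sqrt{\frac{1}{23025} + 36 \cdot 203 \sqrt{203}} = \sqrt{\frac{1}{23025} + 7308 \sqrt{203}}$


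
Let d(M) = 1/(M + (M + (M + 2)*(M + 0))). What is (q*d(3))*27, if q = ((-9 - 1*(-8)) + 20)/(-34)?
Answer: -171/238 ≈ -0.71849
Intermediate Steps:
d(M) = 1/(2*M + M*(2 + M)) (d(M) = 1/(M + (M + (2 + M)*M)) = 1/(M + (M + M*(2 + M))) = 1/(2*M + M*(2 + M)))
q = -19/34 (q = ((-9 + 8) + 20)*(-1/34) = (-1 + 20)*(-1/34) = 19*(-1/34) = -19/34 ≈ -0.55882)
(q*d(3))*27 = -19/(34*3*(4 + 3))*27 = -19/(102*7)*27 = -19/34*1/21*27 = -19/714*27 = -171/238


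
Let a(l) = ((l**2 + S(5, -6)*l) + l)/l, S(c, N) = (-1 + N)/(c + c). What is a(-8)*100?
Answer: -770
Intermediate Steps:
S(c, N) = (-1 + N)/(2*c) (S(c, N) = (-1 + N)/((2*c)) = (-1 + N)*(1/(2*c)) = (-1 + N)/(2*c))
a(l) = (l**2 + 3*l/10)/l (a(l) = ((l**2 + ((1/2)*(-1 - 6)/5)*l) + l)/l = ((l**2 + ((1/2)*(1/5)*(-7))*l) + l)/l = ((l**2 - 7*l/10) + l)/l = (l**2 + 3*l/10)/l)
a(-8)*100 = (3/10 - 8)*100 = -77/10*100 = -770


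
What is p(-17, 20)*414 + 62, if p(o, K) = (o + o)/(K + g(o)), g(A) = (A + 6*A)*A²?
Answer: 238342/3819 ≈ 62.410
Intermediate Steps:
g(A) = 7*A³ (g(A) = (7*A)*A² = 7*A³)
p(o, K) = 2*o/(K + 7*o³) (p(o, K) = (o + o)/(K + 7*o³) = (2*o)/(K + 7*o³) = 2*o/(K + 7*o³))
p(-17, 20)*414 + 62 = (2*(-17)/(20 + 7*(-17)³))*414 + 62 = (2*(-17)/(20 + 7*(-4913)))*414 + 62 = (2*(-17)/(20 - 34391))*414 + 62 = (2*(-17)/(-34371))*414 + 62 = (2*(-17)*(-1/34371))*414 + 62 = (34/34371)*414 + 62 = 1564/3819 + 62 = 238342/3819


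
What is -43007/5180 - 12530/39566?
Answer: -883260181/102475940 ≈ -8.6192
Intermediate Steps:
-43007/5180 - 12530/39566 = -43007*1/5180 - 12530*1/39566 = -43007/5180 - 6265/19783 = -883260181/102475940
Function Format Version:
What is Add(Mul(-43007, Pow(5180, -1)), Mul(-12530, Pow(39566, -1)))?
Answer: Rational(-883260181, 102475940) ≈ -8.6192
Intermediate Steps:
Add(Mul(-43007, Pow(5180, -1)), Mul(-12530, Pow(39566, -1))) = Add(Mul(-43007, Rational(1, 5180)), Mul(-12530, Rational(1, 39566))) = Add(Rational(-43007, 5180), Rational(-6265, 19783)) = Rational(-883260181, 102475940)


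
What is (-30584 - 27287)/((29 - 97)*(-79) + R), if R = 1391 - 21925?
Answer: 57871/15162 ≈ 3.8168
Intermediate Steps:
R = -20534
(-30584 - 27287)/((29 - 97)*(-79) + R) = (-30584 - 27287)/((29 - 97)*(-79) - 20534) = -57871/(-68*(-79) - 20534) = -57871/(5372 - 20534) = -57871/(-15162) = -57871*(-1/15162) = 57871/15162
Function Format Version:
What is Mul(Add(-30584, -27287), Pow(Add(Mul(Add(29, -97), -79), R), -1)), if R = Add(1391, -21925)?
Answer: Rational(57871, 15162) ≈ 3.8168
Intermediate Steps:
R = -20534
Mul(Add(-30584, -27287), Pow(Add(Mul(Add(29, -97), -79), R), -1)) = Mul(Add(-30584, -27287), Pow(Add(Mul(Add(29, -97), -79), -20534), -1)) = Mul(-57871, Pow(Add(Mul(-68, -79), -20534), -1)) = Mul(-57871, Pow(Add(5372, -20534), -1)) = Mul(-57871, Pow(-15162, -1)) = Mul(-57871, Rational(-1, 15162)) = Rational(57871, 15162)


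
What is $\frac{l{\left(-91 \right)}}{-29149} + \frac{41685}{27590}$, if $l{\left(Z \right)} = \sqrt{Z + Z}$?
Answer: $\frac{8337}{5518} - \frac{i \sqrt{182}}{29149} \approx 1.5109 - 0.00046282 i$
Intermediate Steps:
$l{\left(Z \right)} = \sqrt{2} \sqrt{Z}$ ($l{\left(Z \right)} = \sqrt{2 Z} = \sqrt{2} \sqrt{Z}$)
$\frac{l{\left(-91 \right)}}{-29149} + \frac{41685}{27590} = \frac{\sqrt{2} \sqrt{-91}}{-29149} + \frac{41685}{27590} = \sqrt{2} i \sqrt{91} \left(- \frac{1}{29149}\right) + 41685 \cdot \frac{1}{27590} = i \sqrt{182} \left(- \frac{1}{29149}\right) + \frac{8337}{5518} = - \frac{i \sqrt{182}}{29149} + \frac{8337}{5518} = \frac{8337}{5518} - \frac{i \sqrt{182}}{29149}$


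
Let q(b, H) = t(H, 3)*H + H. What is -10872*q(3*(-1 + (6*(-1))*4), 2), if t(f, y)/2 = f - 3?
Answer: 21744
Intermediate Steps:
t(f, y) = -6 + 2*f (t(f, y) = 2*(f - 3) = 2*(-3 + f) = -6 + 2*f)
q(b, H) = H + H*(-6 + 2*H) (q(b, H) = (-6 + 2*H)*H + H = H*(-6 + 2*H) + H = H + H*(-6 + 2*H))
-10872*q(3*(-1 + (6*(-1))*4), 2) = -21744*(-5 + 2*2) = -21744*(-5 + 4) = -21744*(-1) = -10872*(-2) = 21744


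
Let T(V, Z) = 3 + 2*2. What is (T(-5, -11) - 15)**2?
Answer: 64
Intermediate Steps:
T(V, Z) = 7 (T(V, Z) = 3 + 4 = 7)
(T(-5, -11) - 15)**2 = (7 - 15)**2 = (-8)**2 = 64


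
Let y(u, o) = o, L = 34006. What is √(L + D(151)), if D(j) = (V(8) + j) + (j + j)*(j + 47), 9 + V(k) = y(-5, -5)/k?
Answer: √1503094/4 ≈ 306.50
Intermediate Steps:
V(k) = -9 - 5/k
D(j) = -77/8 + j + 2*j*(47 + j) (D(j) = ((-9 - 5/8) + j) + (j + j)*(j + 47) = ((-9 - 5*⅛) + j) + (2*j)*(47 + j) = ((-9 - 5/8) + j) + 2*j*(47 + j) = (-77/8 + j) + 2*j*(47 + j) = -77/8 + j + 2*j*(47 + j))
√(L + D(151)) = √(34006 + (-77/8 + 2*151² + 95*151)) = √(34006 + (-77/8 + 2*22801 + 14345)) = √(34006 + (-77/8 + 45602 + 14345)) = √(34006 + 479499/8) = √(751547/8) = √1503094/4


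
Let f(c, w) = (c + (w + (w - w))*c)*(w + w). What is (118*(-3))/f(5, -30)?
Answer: -59/1450 ≈ -0.040690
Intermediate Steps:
f(c, w) = 2*w*(c + c*w) (f(c, w) = (c + (w + 0)*c)*(2*w) = (c + w*c)*(2*w) = (c + c*w)*(2*w) = 2*w*(c + c*w))
(118*(-3))/f(5, -30) = (118*(-3))/((2*5*(-30)*(1 - 30))) = -354/(2*5*(-30)*(-29)) = -354/8700 = -354*1/8700 = -59/1450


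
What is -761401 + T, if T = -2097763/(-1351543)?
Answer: -1029064093980/1351543 ≈ -7.6140e+5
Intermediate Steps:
T = 2097763/1351543 (T = -2097763*(-1/1351543) = 2097763/1351543 ≈ 1.5521)
-761401 + T = -761401 + 2097763/1351543 = -1029064093980/1351543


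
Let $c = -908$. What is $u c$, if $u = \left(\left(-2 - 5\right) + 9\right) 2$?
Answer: $-3632$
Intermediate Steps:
$u = 4$ ($u = \left(\left(-2 - 5\right) + 9\right) 2 = \left(-7 + 9\right) 2 = 2 \cdot 2 = 4$)
$u c = 4 \left(-908\right) = -3632$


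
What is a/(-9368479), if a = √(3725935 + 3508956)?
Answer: -√7234891/9368479 ≈ -0.00028711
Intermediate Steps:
a = √7234891 ≈ 2689.8
a/(-9368479) = √7234891/(-9368479) = √7234891*(-1/9368479) = -√7234891/9368479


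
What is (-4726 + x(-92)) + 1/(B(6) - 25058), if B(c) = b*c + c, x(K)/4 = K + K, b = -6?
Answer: -137030657/25088 ≈ -5462.0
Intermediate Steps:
x(K) = 8*K (x(K) = 4*(K + K) = 4*(2*K) = 8*K)
B(c) = -5*c (B(c) = -6*c + c = -5*c)
(-4726 + x(-92)) + 1/(B(6) - 25058) = (-4726 + 8*(-92)) + 1/(-5*6 - 25058) = (-4726 - 736) + 1/(-30 - 25058) = -5462 + 1/(-25088) = -5462 - 1/25088 = -137030657/25088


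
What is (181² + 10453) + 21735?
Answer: 64949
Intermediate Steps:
(181² + 10453) + 21735 = (32761 + 10453) + 21735 = 43214 + 21735 = 64949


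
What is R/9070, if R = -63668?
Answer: -31834/4535 ≈ -7.0196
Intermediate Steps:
R/9070 = -63668/9070 = -63668*1/9070 = -31834/4535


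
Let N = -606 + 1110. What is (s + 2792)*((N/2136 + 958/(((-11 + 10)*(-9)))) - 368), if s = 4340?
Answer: -1492848844/801 ≈ -1.8637e+6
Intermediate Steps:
N = 504
(s + 2792)*((N/2136 + 958/(((-11 + 10)*(-9)))) - 368) = (4340 + 2792)*((504/2136 + 958/(((-11 + 10)*(-9)))) - 368) = 7132*((504*(1/2136) + 958/((-1*(-9)))) - 368) = 7132*((21/89 + 958/9) - 368) = 7132*(85451/801 - 368) = 7132*(-209317/801) = -1492848844/801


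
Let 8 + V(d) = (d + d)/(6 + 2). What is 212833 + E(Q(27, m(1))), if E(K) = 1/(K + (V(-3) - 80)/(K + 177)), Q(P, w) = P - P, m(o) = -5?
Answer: 75555007/355 ≈ 2.1283e+5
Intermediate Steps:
V(d) = -8 + d/4 (V(d) = -8 + (d + d)/(6 + 2) = -8 + (2*d)/8 = -8 + (2*d)*(1/8) = -8 + d/4)
Q(P, w) = 0
E(K) = 1/(K - 355/(4*(177 + K))) (E(K) = 1/(K + ((-8 + (1/4)*(-3)) - 80)/(K + 177)) = 1/(K + ((-8 - 3/4) - 80)/(177 + K)) = 1/(K + (-35/4 - 80)/(177 + K)) = 1/(K - 355/(4*(177 + K))))
212833 + E(Q(27, m(1))) = 212833 + 4*(177 + 0)/(-355 + 4*0**2 + 708*0) = 212833 + 4*177/(-355 + 4*0 + 0) = 212833 + 4*177/(-355 + 0 + 0) = 212833 + 4*177/(-355) = 212833 + 4*(-1/355)*177 = 212833 - 708/355 = 75555007/355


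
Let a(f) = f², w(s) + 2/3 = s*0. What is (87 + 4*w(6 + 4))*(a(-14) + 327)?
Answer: 132319/3 ≈ 44106.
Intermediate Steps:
w(s) = -⅔ (w(s) = -⅔ + s*0 = -⅔ + 0 = -⅔)
(87 + 4*w(6 + 4))*(a(-14) + 327) = (87 + 4*(-⅔))*((-14)² + 327) = (87 - 8/3)*(196 + 327) = (253/3)*523 = 132319/3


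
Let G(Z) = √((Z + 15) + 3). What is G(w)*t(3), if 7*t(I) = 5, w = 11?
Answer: 5*√29/7 ≈ 3.8465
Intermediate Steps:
t(I) = 5/7 (t(I) = (⅐)*5 = 5/7)
G(Z) = √(18 + Z) (G(Z) = √((15 + Z) + 3) = √(18 + Z))
G(w)*t(3) = √(18 + 11)*(5/7) = √29*(5/7) = 5*√29/7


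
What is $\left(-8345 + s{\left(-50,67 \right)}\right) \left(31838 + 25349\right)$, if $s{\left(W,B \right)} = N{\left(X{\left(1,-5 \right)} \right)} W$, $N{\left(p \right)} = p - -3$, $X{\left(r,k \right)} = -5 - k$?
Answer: $-485803565$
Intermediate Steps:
$N{\left(p \right)} = 3 + p$ ($N{\left(p \right)} = p + 3 = 3 + p$)
$s{\left(W,B \right)} = 3 W$ ($s{\left(W,B \right)} = \left(3 - 0\right) W = \left(3 + \left(-5 + 5\right)\right) W = \left(3 + 0\right) W = 3 W$)
$\left(-8345 + s{\left(-50,67 \right)}\right) \left(31838 + 25349\right) = \left(-8345 + 3 \left(-50\right)\right) \left(31838 + 25349\right) = \left(-8345 - 150\right) 57187 = \left(-8495\right) 57187 = -485803565$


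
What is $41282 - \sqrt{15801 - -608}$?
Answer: $41282 - \sqrt{16409} \approx 41154.0$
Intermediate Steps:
$41282 - \sqrt{15801 - -608} = 41282 - \sqrt{15801 + 608} = 41282 - \sqrt{16409}$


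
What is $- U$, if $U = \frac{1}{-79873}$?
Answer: $\frac{1}{79873} \approx 1.252 \cdot 10^{-5}$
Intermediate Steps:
$U = - \frac{1}{79873} \approx -1.252 \cdot 10^{-5}$
$- U = \left(-1\right) \left(- \frac{1}{79873}\right) = \frac{1}{79873}$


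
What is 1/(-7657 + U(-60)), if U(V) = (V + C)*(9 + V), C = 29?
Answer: -1/6076 ≈ -0.00016458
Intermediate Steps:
U(V) = (9 + V)*(29 + V) (U(V) = (V + 29)*(9 + V) = (29 + V)*(9 + V) = (9 + V)*(29 + V))
1/(-7657 + U(-60)) = 1/(-7657 + (261 + (-60)² + 38*(-60))) = 1/(-7657 + (261 + 3600 - 2280)) = 1/(-7657 + 1581) = 1/(-6076) = -1/6076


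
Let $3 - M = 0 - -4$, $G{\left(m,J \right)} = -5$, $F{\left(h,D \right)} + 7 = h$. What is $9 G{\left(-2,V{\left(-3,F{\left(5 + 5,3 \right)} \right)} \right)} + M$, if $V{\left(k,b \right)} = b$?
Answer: $-46$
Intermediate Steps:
$F{\left(h,D \right)} = -7 + h$
$M = -1$ ($M = 3 - \left(0 - -4\right) = 3 - \left(0 + 4\right) = 3 - 4 = -1$)
$9 G{\left(-2,V{\left(-3,F{\left(5 + 5,3 \right)} \right)} \right)} + M = 9 \left(-5\right) - 1 = -45 - 1 = -46$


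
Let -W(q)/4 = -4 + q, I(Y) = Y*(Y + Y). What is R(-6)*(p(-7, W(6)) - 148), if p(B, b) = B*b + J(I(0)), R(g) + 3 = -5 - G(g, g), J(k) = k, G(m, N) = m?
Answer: 184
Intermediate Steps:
I(Y) = 2*Y² (I(Y) = Y*(2*Y) = 2*Y²)
R(g) = -8 - g (R(g) = -3 + (-5 - g) = -8 - g)
W(q) = 16 - 4*q (W(q) = -4*(-4 + q) = 16 - 4*q)
p(B, b) = B*b (p(B, b) = B*b + 2*0² = B*b + 2*0 = B*b + 0 = B*b)
R(-6)*(p(-7, W(6)) - 148) = (-8 - 1*(-6))*(-7*(16 - 4*6) - 148) = (-8 + 6)*(-7*(16 - 24) - 148) = -2*(-7*(-8) - 148) = -2*(56 - 148) = -2*(-92) = 184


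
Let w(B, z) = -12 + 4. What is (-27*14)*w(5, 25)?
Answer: 3024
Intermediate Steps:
w(B, z) = -8
(-27*14)*w(5, 25) = -27*14*(-8) = -378*(-8) = 3024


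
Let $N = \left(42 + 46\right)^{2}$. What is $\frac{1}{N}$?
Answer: $\frac{1}{7744} \approx 0.00012913$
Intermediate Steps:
$N = 7744$ ($N = 88^{2} = 7744$)
$\frac{1}{N} = \frac{1}{7744}$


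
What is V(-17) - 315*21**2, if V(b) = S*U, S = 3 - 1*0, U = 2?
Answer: -138909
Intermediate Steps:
S = 3 (S = 3 + 0 = 3)
V(b) = 6 (V(b) = 3*2 = 6)
V(-17) - 315*21**2 = 6 - 315*21**2 = 6 - 315*441 = 6 - 138915 = -138909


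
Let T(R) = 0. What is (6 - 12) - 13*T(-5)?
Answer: -6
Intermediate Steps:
(6 - 12) - 13*T(-5) = (6 - 12) - 13*0 = -6 + 0 = -6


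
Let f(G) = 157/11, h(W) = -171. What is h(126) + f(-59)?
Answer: -1724/11 ≈ -156.73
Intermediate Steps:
f(G) = 157/11 (f(G) = 157*(1/11) = 157/11)
h(126) + f(-59) = -171 + 157/11 = -1724/11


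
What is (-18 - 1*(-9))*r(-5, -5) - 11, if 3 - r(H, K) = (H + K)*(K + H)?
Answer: 862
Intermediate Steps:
r(H, K) = 3 - (H + K)² (r(H, K) = 3 - (H + K)*(K + H) = 3 - (H + K)*(H + K) = 3 - (H + K)²)
(-18 - 1*(-9))*r(-5, -5) - 11 = (-18 - 1*(-9))*(3 - (-5 - 5)²) - 11 = (-18 + 9)*(3 - 1*(-10)²) - 11 = -9*(3 - 1*100) - 11 = -9*(3 - 100) - 11 = -9*(-97) - 11 = 873 - 11 = 862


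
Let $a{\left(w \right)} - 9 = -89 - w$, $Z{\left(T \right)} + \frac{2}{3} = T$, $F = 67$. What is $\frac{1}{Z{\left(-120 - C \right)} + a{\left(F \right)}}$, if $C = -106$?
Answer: $- \frac{3}{485} \approx -0.0061856$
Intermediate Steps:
$Z{\left(T \right)} = - \frac{2}{3} + T$
$a{\left(w \right)} = -80 - w$ ($a{\left(w \right)} = 9 - \left(89 + w\right) = -80 - w$)
$\frac{1}{Z{\left(-120 - C \right)} + a{\left(F \right)}} = \frac{1}{\left(- \frac{2}{3} - 14\right) - 147} = \frac{1}{- \frac{44}{3} - 147} = \frac{1}{- \frac{485}{3}} = - \frac{3}{485}$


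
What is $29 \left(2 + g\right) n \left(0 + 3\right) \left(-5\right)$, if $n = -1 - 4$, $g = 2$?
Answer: $8700$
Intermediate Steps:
$n = -5$ ($n = -1 - 4 = -5$)
$29 \left(2 + g\right) n \left(0 + 3\right) \left(-5\right) = 29 \left(2 + 2\right) \left(-5\right) \left(0 + 3\right) \left(-5\right) = 29 \cdot 4 \left(-5\right) 3 \left(-5\right) = 29 \left(\left(-20\right) 3\right) \left(-5\right) = 29 \left(-60\right) \left(-5\right) = \left(-1740\right) \left(-5\right) = 8700$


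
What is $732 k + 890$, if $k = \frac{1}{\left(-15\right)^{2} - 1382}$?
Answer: $\frac{1028998}{1157} \approx 889.37$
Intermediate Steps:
$k = - \frac{1}{1157}$ ($k = \frac{1}{225 - 1382} = \frac{1}{-1157} = - \frac{1}{1157} \approx -0.0008643$)
$732 k + 890 = 732 \left(- \frac{1}{1157}\right) + 890 = - \frac{732}{1157} + 890 = \frac{1028998}{1157}$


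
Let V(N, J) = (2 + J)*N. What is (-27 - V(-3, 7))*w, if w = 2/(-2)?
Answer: 0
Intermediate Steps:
V(N, J) = N*(2 + J)
w = -1 (w = 2*(-1/2) = -1)
(-27 - V(-3, 7))*w = (-27 - (-3)*(2 + 7))*(-1) = (-27 - (-3)*9)*(-1) = (-27 - 1*(-27))*(-1) = (-27 + 27)*(-1) = 0*(-1) = 0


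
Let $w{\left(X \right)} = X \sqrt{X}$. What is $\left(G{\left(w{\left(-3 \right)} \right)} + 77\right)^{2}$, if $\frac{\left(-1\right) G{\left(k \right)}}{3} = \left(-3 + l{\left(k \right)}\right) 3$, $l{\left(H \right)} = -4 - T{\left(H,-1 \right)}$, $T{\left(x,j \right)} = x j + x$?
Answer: $0$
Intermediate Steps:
$T{\left(x,j \right)} = x + j x$ ($T{\left(x,j \right)} = j x + x = x + j x$)
$l{\left(H \right)} = -4$ ($l{\left(H \right)} = -4 - H \left(1 - 1\right) = -4 - H 0 = -4 - 0 = -4 + 0 = -4$)
$w{\left(X \right)} = X^{\frac{3}{2}}$
$G{\left(k \right)} = 63$ ($G{\left(k \right)} = - 3 \left(-3 - 4\right) 3 = - 3 \left(\left(-7\right) 3\right) = \left(-3\right) \left(-21\right) = 63$)
$\left(G{\left(w{\left(-3 \right)} \right)} + 77\right)^{2} = \left(63 + 77\right)^{2} = 140^{2} = 19600$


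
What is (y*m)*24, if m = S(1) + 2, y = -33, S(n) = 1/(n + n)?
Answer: -1980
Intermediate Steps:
S(n) = 1/(2*n)
m = 5/2 (m = (½)/1 + 2 = (½)*1 + 2 = ½ + 2 = 5/2 ≈ 2.5000)
(y*m)*24 = -33*5/2*24 = -165/2*24 = -1980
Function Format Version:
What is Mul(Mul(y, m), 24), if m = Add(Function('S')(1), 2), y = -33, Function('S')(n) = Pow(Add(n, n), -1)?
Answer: -1980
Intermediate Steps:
Function('S')(n) = Mul(Rational(1, 2), Pow(n, -1)) (Function('S')(n) = Pow(Mul(2, n), -1) = Mul(Rational(1, 2), Pow(n, -1)))
m = Rational(5, 2) (m = Add(Mul(Rational(1, 2), Pow(1, -1)), 2) = Add(Mul(Rational(1, 2), 1), 2) = Add(Rational(1, 2), 2) = Rational(5, 2) ≈ 2.5000)
Mul(Mul(y, m), 24) = Mul(Mul(-33, Rational(5, 2)), 24) = Mul(Rational(-165, 2), 24) = -1980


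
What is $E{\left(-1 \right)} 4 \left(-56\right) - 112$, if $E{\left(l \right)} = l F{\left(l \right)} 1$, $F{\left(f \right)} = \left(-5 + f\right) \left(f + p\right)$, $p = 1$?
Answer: $-112$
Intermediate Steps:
$F{\left(f \right)} = \left(1 + f\right) \left(-5 + f\right)$ ($F{\left(f \right)} = \left(-5 + f\right) \left(f + 1\right) = \left(-5 + f\right) \left(1 + f\right) = \left(1 + f\right) \left(-5 + f\right)$)
$E{\left(l \right)} = l \left(-5 + l^{2} - 4 l\right)$ ($E{\left(l \right)} = l \left(-5 + l^{2} - 4 l\right) 1 = l \left(-5 + l^{2} - 4 l\right)$)
$E{\left(-1 \right)} 4 \left(-56\right) - 112 = - (-5 + \left(-1\right)^{2} - -4) 4 \left(-56\right) - 112 = - (-5 + 1 + 4) \left(-224\right) - 112 = \left(-1\right) 0 \left(-224\right) - 112 = 0 \left(-224\right) - 112 = 0 - 112 = -112$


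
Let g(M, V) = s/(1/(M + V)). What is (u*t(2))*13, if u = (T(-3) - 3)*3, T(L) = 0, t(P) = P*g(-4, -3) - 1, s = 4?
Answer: 6669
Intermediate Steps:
g(M, V) = 4*M + 4*V (g(M, V) = 4/(1/(M + V)) = 4*(M + V) = 4*M + 4*V)
t(P) = -1 - 28*P (t(P) = P*(4*(-4) + 4*(-3)) - 1 = P*(-16 - 12) - 1 = P*(-28) - 1 = -28*P - 1 = -1 - 28*P)
u = -9 (u = (0 - 3)*3 = -3*3 = -9)
(u*t(2))*13 = -9*(-1 - 28*2)*13 = -9*(-1 - 56)*13 = -9*(-57)*13 = 513*13 = 6669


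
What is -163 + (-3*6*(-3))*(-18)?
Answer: -1135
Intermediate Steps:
-163 + (-3*6*(-3))*(-18) = -163 - 18*(-3)*(-18) = -163 + 54*(-18) = -163 - 972 = -1135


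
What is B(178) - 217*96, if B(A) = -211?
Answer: -21043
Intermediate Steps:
B(178) - 217*96 = -211 - 217*96 = -211 - 1*20832 = -211 - 20832 = -21043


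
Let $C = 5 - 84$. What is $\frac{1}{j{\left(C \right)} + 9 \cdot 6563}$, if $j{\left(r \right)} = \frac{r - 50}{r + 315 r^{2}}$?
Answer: $\frac{1965836}{116116034883} \approx 1.693 \cdot 10^{-5}$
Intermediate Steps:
$C = -79$
$j{\left(r \right)} = \frac{-50 + r}{r + 315 r^{2}}$
$\frac{1}{j{\left(C \right)} + 9 \cdot 6563} = \frac{1}{\frac{-50 - 79}{\left(-79\right) \left(1 + 315 \left(-79\right)\right)} + 9 \cdot 6563} = \frac{1}{\left(- \frac{1}{79}\right) \frac{1}{1 - 24885} \left(-129\right) + 59067} = \frac{1}{\left(- \frac{1}{79}\right) \frac{1}{-24884} \left(-129\right) + 59067} = \frac{1}{\left(- \frac{1}{79}\right) \left(- \frac{1}{24884}\right) \left(-129\right) + 59067} = \frac{1}{- \frac{129}{1965836} + 59067} = \frac{1}{\frac{116116034883}{1965836}} = \frac{1965836}{116116034883}$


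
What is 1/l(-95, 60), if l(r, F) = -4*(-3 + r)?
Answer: 1/392 ≈ 0.0025510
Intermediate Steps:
l(r, F) = 12 - 4*r
1/l(-95, 60) = 1/(12 - 4*(-95)) = 1/(12 + 380) = 1/392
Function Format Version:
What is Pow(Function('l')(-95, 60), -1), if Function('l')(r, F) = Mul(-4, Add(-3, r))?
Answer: Rational(1, 392) ≈ 0.0025510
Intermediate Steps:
Function('l')(r, F) = Add(12, Mul(-4, r))
Pow(Function('l')(-95, 60), -1) = Pow(Add(12, Mul(-4, -95)), -1) = Pow(Add(12, 380), -1) = Pow(392, -1) = Rational(1, 392)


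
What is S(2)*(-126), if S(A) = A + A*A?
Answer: -756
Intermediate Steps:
S(A) = A + A²
S(2)*(-126) = (2*(1 + 2))*(-126) = (2*3)*(-126) = 6*(-126) = -756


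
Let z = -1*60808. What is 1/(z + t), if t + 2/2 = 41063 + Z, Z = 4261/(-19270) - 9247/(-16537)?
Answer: -318667990/6292310405007 ≈ -5.0644e-5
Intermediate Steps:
Z = 107725533/318667990 (Z = 4261*(-1/19270) - 9247*(-1/16537) = -4261/19270 + 9247/16537 = 107725533/318667990 ≈ 0.33805)
t = 13085252730913/318667990 (t = -1 + (41063 + 107725533/318667990) = -1 + 13085571398903/318667990 = 13085252730913/318667990 ≈ 41062.)
z = -60808
1/(z + t) = 1/(-60808 + 13085252730913/318667990) = 1/(-6292310405007/318667990) = -318667990/6292310405007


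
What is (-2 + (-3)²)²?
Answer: 49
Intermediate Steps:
(-2 + (-3)²)² = (-2 + 9)² = 7² = 49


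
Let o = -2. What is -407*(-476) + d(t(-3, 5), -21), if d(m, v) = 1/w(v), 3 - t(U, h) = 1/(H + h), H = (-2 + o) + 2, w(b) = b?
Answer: 4068371/21 ≈ 1.9373e+5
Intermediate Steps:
H = -2 (H = (-2 - 2) + 2 = -4 + 2 = -2)
t(U, h) = 3 - 1/(-2 + h)
d(m, v) = 1/v
-407*(-476) + d(t(-3, 5), -21) = -407*(-476) + 1/(-21) = 193732 - 1/21 = 4068371/21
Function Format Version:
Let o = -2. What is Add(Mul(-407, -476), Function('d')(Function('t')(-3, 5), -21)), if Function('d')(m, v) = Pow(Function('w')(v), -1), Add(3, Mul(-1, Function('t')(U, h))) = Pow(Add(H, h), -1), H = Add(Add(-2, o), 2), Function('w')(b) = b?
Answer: Rational(4068371, 21) ≈ 1.9373e+5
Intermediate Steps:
H = -2 (H = Add(Add(-2, -2), 2) = Add(-4, 2) = -2)
Function('t')(U, h) = Add(3, Mul(-1, Pow(Add(-2, h), -1)))
Function('d')(m, v) = Pow(v, -1)
Add(Mul(-407, -476), Function('d')(Function('t')(-3, 5), -21)) = Add(Mul(-407, -476), Pow(-21, -1)) = Add(193732, Rational(-1, 21)) = Rational(4068371, 21)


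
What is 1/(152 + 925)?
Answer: 1/1077 ≈ 0.00092851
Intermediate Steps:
1/(152 + 925) = 1/1077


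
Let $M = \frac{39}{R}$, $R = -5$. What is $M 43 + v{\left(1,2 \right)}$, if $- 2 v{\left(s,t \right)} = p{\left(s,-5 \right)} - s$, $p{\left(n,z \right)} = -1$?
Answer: $- \frac{1672}{5} \approx -334.4$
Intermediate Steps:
$v{\left(s,t \right)} = \frac{1}{2} + \frac{s}{2}$ ($v{\left(s,t \right)} = - \frac{-1 - s}{2} = \frac{1}{2} + \frac{s}{2}$)
$M = - \frac{39}{5}$ ($M = \frac{39}{-5} = 39 \left(- \frac{1}{5}\right) = - \frac{39}{5} \approx -7.8$)
$M 43 + v{\left(1,2 \right)} = \left(- \frac{39}{5}\right) 43 + \left(\frac{1}{2} + \frac{1}{2} \cdot 1\right) = - \frac{1677}{5} + \left(\frac{1}{2} + \frac{1}{2}\right) = - \frac{1677}{5} + 1 = - \frac{1672}{5}$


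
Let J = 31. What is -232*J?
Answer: -7192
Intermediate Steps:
-232*J = -232*31 = -7192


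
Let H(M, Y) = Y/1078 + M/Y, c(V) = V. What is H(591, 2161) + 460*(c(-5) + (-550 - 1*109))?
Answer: -711534888501/2329558 ≈ -3.0544e+5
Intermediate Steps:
H(M, Y) = Y/1078 + M/Y (H(M, Y) = Y*(1/1078) + M/Y = Y/1078 + M/Y)
H(591, 2161) + 460*(c(-5) + (-550 - 1*109)) = ((1/1078)*2161 + 591/2161) + 460*(-5 + (-550 - 1*109)) = (2161/1078 + 591*(1/2161)) + 460*(-5 + (-550 - 109)) = (2161/1078 + 591/2161) + 460*(-5 - 659) = 5307019/2329558 + 460*(-664) = 5307019/2329558 - 305440 = -711534888501/2329558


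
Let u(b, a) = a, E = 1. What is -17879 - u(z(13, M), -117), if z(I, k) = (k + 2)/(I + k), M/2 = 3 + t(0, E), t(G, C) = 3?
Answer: -17762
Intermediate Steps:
M = 12 (M = 2*(3 + 3) = 2*6 = 12)
z(I, k) = (2 + k)/(I + k)
-17879 - u(z(13, M), -117) = -17879 - 1*(-117) = -17879 + 117 = -17762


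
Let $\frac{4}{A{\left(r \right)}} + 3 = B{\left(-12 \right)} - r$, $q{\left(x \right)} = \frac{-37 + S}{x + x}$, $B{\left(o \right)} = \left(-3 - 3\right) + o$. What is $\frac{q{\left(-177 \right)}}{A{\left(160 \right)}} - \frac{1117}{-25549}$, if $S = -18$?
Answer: $- \frac{252758623}{36177384} \approx -6.9866$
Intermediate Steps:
$B{\left(o \right)} = -6 + o$
$q{\left(x \right)} = - \frac{55}{2 x}$ ($q{\left(x \right)} = \frac{-37 - 18}{x + x} = - \frac{55}{2 x}$)
$A{\left(r \right)} = \frac{4}{-21 - r}$ ($A{\left(r \right)} = \frac{4}{-3 - \left(18 + r\right)} = \frac{4}{-21 - r}$)
$\frac{q{\left(-177 \right)}}{A{\left(160 \right)}} - \frac{1117}{-25549} = \frac{\left(- \frac{55}{2}\right) \frac{1}{-177}}{\left(-4\right) \frac{1}{21 + 160}} - \frac{1117}{-25549} = \frac{\left(- \frac{55}{2}\right) \left(- \frac{1}{177}\right)}{\left(-4\right) \frac{1}{181}} - - \frac{1117}{25549} = \frac{55}{354 \left(\left(-4\right) \frac{1}{181}\right)} + \frac{1117}{25549} = \frac{55}{354 \left(- \frac{4}{181}\right)} + \frac{1117}{25549} = \frac{55}{354} \left(- \frac{181}{4}\right) + \frac{1117}{25549} = - \frac{9955}{1416} + \frac{1117}{25549} = - \frac{252758623}{36177384}$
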